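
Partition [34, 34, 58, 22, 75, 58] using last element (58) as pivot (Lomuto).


Pivot: 58
  34 <= 58: advance i (no swap)
  34 <= 58: advance i (no swap)
  58 <= 58: advance i (no swap)
  22 <= 58: advance i (no swap)
Place pivot at 4: [34, 34, 58, 22, 58, 75]

Partitioned: [34, 34, 58, 22, 58, 75]


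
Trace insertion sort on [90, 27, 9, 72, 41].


Initial: [90, 27, 9, 72, 41]
Insert 27: [27, 90, 9, 72, 41]
Insert 9: [9, 27, 90, 72, 41]
Insert 72: [9, 27, 72, 90, 41]
Insert 41: [9, 27, 41, 72, 90]

Sorted: [9, 27, 41, 72, 90]


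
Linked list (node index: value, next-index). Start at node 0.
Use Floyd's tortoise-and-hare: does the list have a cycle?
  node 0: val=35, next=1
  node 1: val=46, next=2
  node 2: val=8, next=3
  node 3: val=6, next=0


Floyd's tortoise (slow, +1) and hare (fast, +2):
  init: slow=0, fast=0
  step 1: slow=1, fast=2
  step 2: slow=2, fast=0
  step 3: slow=3, fast=2
  step 4: slow=0, fast=0
  slow == fast at node 0: cycle detected

Cycle: yes


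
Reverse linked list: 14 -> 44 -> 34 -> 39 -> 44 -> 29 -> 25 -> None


Step 1: curr=14, set curr.next=prev(None) | reversed so far: 14
Step 2: curr=44, set curr.next=prev(14) | reversed so far: 44 -> 14
Step 3: curr=34, set curr.next=prev(44) | reversed so far: 34 -> 44 -> 14
Step 4: curr=39, set curr.next=prev(34) | reversed so far: 39 -> 34 -> 44 -> 14
Step 5: curr=44, set curr.next=prev(39) | reversed so far: 44 -> 39 -> 34 -> 44 -> 14
Step 6: curr=29, set curr.next=prev(44) | reversed so far: 29 -> 44 -> 39 -> 34 -> 44 -> 14
Step 7: curr=25, set curr.next=prev(29) | reversed so far: 25 -> 29 -> 44 -> 39 -> 34 -> 44 -> 14

25 -> 29 -> 44 -> 39 -> 34 -> 44 -> 14 -> None


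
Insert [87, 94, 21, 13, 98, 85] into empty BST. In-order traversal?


Insert 87: root
Insert 94: R from 87
Insert 21: L from 87
Insert 13: L from 87 -> L from 21
Insert 98: R from 87 -> R from 94
Insert 85: L from 87 -> R from 21

In-order: [13, 21, 85, 87, 94, 98]


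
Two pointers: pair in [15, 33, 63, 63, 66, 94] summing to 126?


lo=0(15)+hi=5(94)=109
lo=1(33)+hi=5(94)=127
lo=1(33)+hi=4(66)=99
lo=2(63)+hi=4(66)=129
lo=2(63)+hi=3(63)=126

Yes: 63+63=126


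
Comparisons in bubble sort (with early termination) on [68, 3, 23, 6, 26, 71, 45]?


Algorithm: bubble sort (with early termination)
Input: [68, 3, 23, 6, 26, 71, 45]
Sorted: [3, 6, 23, 26, 45, 68, 71]

15


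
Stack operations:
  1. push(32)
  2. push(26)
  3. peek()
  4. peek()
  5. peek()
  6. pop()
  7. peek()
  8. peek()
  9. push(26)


push(32) -> [32]
push(26) -> [32, 26]
peek()->26
peek()->26
peek()->26
pop()->26, [32]
peek()->32
peek()->32
push(26) -> [32, 26]

Final stack: [32, 26]


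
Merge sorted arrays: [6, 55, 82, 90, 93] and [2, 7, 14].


Take 2 from B
Take 6 from A
Take 7 from B
Take 14 from B

Merged: [2, 6, 7, 14, 55, 82, 90, 93]


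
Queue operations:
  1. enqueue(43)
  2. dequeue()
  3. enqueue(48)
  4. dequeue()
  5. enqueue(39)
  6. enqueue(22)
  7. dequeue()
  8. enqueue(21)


enqueue(43) -> [43]
dequeue()->43, []
enqueue(48) -> [48]
dequeue()->48, []
enqueue(39) -> [39]
enqueue(22) -> [39, 22]
dequeue()->39, [22]
enqueue(21) -> [22, 21]

Final queue: [22, 21]


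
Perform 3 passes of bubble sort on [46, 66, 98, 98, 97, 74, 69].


Initial: [46, 66, 98, 98, 97, 74, 69]
Pass 1: [46, 66, 98, 97, 74, 69, 98] (3 swaps)
Pass 2: [46, 66, 97, 74, 69, 98, 98] (3 swaps)
Pass 3: [46, 66, 74, 69, 97, 98, 98] (2 swaps)

After 3 passes: [46, 66, 74, 69, 97, 98, 98]


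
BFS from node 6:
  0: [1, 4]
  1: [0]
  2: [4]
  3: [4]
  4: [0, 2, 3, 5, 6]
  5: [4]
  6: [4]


Visit 6, enqueue [4]
Visit 4, enqueue [0, 2, 3, 5]
Visit 0, enqueue [1]
Visit 2, enqueue []
Visit 3, enqueue []
Visit 5, enqueue []
Visit 1, enqueue []

BFS order: [6, 4, 0, 2, 3, 5, 1]


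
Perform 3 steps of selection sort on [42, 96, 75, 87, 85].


Initial: [42, 96, 75, 87, 85]
Step 1: min=42 at 0
  Swap: [42, 96, 75, 87, 85]
Step 2: min=75 at 2
  Swap: [42, 75, 96, 87, 85]
Step 3: min=85 at 4
  Swap: [42, 75, 85, 87, 96]

After 3 steps: [42, 75, 85, 87, 96]


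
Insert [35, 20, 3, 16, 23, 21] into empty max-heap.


Insert 35: [35]
Insert 20: [35, 20]
Insert 3: [35, 20, 3]
Insert 16: [35, 20, 3, 16]
Insert 23: [35, 23, 3, 16, 20]
Insert 21: [35, 23, 21, 16, 20, 3]

Final heap: [35, 23, 21, 16, 20, 3]


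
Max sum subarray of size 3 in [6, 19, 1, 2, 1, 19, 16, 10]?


[0:3]: 26
[1:4]: 22
[2:5]: 4
[3:6]: 22
[4:7]: 36
[5:8]: 45

Max: 45 at [5:8]


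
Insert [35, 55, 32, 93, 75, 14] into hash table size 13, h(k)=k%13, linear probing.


Insert 35: h=9 -> slot 9
Insert 55: h=3 -> slot 3
Insert 32: h=6 -> slot 6
Insert 93: h=2 -> slot 2
Insert 75: h=10 -> slot 10
Insert 14: h=1 -> slot 1

Table: [None, 14, 93, 55, None, None, 32, None, None, 35, 75, None, None]


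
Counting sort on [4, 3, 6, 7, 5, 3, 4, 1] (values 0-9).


Input: [4, 3, 6, 7, 5, 3, 4, 1]
Counts: [0, 1, 0, 2, 2, 1, 1, 1, 0, 0]

Sorted: [1, 3, 3, 4, 4, 5, 6, 7]


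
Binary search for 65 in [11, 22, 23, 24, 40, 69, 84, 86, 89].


Step 1: lo=0, hi=8, mid=4, val=40
Step 2: lo=5, hi=8, mid=6, val=84
Step 3: lo=5, hi=5, mid=5, val=69

Not found


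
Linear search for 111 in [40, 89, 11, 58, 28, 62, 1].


i=0: 40!=111
i=1: 89!=111
i=2: 11!=111
i=3: 58!=111
i=4: 28!=111
i=5: 62!=111
i=6: 1!=111

Not found, 7 comps


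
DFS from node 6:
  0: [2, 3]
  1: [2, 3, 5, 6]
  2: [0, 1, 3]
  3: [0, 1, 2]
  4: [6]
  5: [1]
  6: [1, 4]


Visit 6, push [4, 1]
Visit 1, push [5, 3, 2]
Visit 2, push [3, 0]
Visit 0, push [3]
Visit 3, push []
Visit 5, push []
Visit 4, push []

DFS order: [6, 1, 2, 0, 3, 5, 4]


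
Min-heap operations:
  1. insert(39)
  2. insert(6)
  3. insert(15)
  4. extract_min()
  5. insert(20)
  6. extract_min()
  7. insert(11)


insert(39) -> [39]
insert(6) -> [6, 39]
insert(15) -> [6, 39, 15]
extract_min()->6, [15, 39]
insert(20) -> [15, 39, 20]
extract_min()->15, [20, 39]
insert(11) -> [11, 39, 20]

Final heap: [11, 39, 20]


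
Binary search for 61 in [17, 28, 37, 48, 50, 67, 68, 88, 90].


Step 1: lo=0, hi=8, mid=4, val=50
Step 2: lo=5, hi=8, mid=6, val=68
Step 3: lo=5, hi=5, mid=5, val=67

Not found


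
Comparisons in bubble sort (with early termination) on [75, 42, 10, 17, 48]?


Algorithm: bubble sort (with early termination)
Input: [75, 42, 10, 17, 48]
Sorted: [10, 17, 42, 48, 75]

9


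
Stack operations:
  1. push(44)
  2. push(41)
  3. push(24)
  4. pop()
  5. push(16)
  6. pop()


push(44) -> [44]
push(41) -> [44, 41]
push(24) -> [44, 41, 24]
pop()->24, [44, 41]
push(16) -> [44, 41, 16]
pop()->16, [44, 41]

Final stack: [44, 41]


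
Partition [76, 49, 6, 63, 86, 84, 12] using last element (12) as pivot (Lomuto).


Pivot: 12
  6 <= 12: swap -> [6, 49, 76, 63, 86, 84, 12]
Place pivot at 1: [6, 12, 76, 63, 86, 84, 49]

Partitioned: [6, 12, 76, 63, 86, 84, 49]


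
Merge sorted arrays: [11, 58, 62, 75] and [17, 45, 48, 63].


Take 11 from A
Take 17 from B
Take 45 from B
Take 48 from B
Take 58 from A
Take 62 from A
Take 63 from B

Merged: [11, 17, 45, 48, 58, 62, 63, 75]


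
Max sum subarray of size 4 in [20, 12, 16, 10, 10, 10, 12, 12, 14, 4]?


[0:4]: 58
[1:5]: 48
[2:6]: 46
[3:7]: 42
[4:8]: 44
[5:9]: 48
[6:10]: 42

Max: 58 at [0:4]


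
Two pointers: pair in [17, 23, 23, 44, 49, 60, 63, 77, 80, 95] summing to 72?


lo=0(17)+hi=9(95)=112
lo=0(17)+hi=8(80)=97
lo=0(17)+hi=7(77)=94
lo=0(17)+hi=6(63)=80
lo=0(17)+hi=5(60)=77
lo=0(17)+hi=4(49)=66
lo=1(23)+hi=4(49)=72

Yes: 23+49=72


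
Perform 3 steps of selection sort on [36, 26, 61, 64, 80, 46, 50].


Initial: [36, 26, 61, 64, 80, 46, 50]
Step 1: min=26 at 1
  Swap: [26, 36, 61, 64, 80, 46, 50]
Step 2: min=36 at 1
  Swap: [26, 36, 61, 64, 80, 46, 50]
Step 3: min=46 at 5
  Swap: [26, 36, 46, 64, 80, 61, 50]

After 3 steps: [26, 36, 46, 64, 80, 61, 50]


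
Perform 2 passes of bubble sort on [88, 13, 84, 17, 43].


Initial: [88, 13, 84, 17, 43]
Pass 1: [13, 84, 17, 43, 88] (4 swaps)
Pass 2: [13, 17, 43, 84, 88] (2 swaps)

After 2 passes: [13, 17, 43, 84, 88]


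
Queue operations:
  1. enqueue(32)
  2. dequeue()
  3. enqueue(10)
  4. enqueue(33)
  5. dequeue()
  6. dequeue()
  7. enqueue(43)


enqueue(32) -> [32]
dequeue()->32, []
enqueue(10) -> [10]
enqueue(33) -> [10, 33]
dequeue()->10, [33]
dequeue()->33, []
enqueue(43) -> [43]

Final queue: [43]


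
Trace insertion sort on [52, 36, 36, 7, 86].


Initial: [52, 36, 36, 7, 86]
Insert 36: [36, 52, 36, 7, 86]
Insert 36: [36, 36, 52, 7, 86]
Insert 7: [7, 36, 36, 52, 86]
Insert 86: [7, 36, 36, 52, 86]

Sorted: [7, 36, 36, 52, 86]


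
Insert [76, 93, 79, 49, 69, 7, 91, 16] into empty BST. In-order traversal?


Insert 76: root
Insert 93: R from 76
Insert 79: R from 76 -> L from 93
Insert 49: L from 76
Insert 69: L from 76 -> R from 49
Insert 7: L from 76 -> L from 49
Insert 91: R from 76 -> L from 93 -> R from 79
Insert 16: L from 76 -> L from 49 -> R from 7

In-order: [7, 16, 49, 69, 76, 79, 91, 93]


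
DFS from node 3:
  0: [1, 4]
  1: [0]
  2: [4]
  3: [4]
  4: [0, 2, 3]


Visit 3, push [4]
Visit 4, push [2, 0]
Visit 0, push [1]
Visit 1, push []
Visit 2, push []

DFS order: [3, 4, 0, 1, 2]


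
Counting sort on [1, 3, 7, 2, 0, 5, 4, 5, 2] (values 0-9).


Input: [1, 3, 7, 2, 0, 5, 4, 5, 2]
Counts: [1, 1, 2, 1, 1, 2, 0, 1, 0, 0]

Sorted: [0, 1, 2, 2, 3, 4, 5, 5, 7]


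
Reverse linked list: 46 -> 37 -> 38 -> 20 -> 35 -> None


Step 1: curr=46, set curr.next=prev(None) | reversed so far: 46
Step 2: curr=37, set curr.next=prev(46) | reversed so far: 37 -> 46
Step 3: curr=38, set curr.next=prev(37) | reversed so far: 38 -> 37 -> 46
Step 4: curr=20, set curr.next=prev(38) | reversed so far: 20 -> 38 -> 37 -> 46
Step 5: curr=35, set curr.next=prev(20) | reversed so far: 35 -> 20 -> 38 -> 37 -> 46

35 -> 20 -> 38 -> 37 -> 46 -> None


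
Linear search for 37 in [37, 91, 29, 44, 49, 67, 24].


i=0: 37==37 found!

Found at 0, 1 comps


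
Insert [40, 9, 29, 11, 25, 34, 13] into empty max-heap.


Insert 40: [40]
Insert 9: [40, 9]
Insert 29: [40, 9, 29]
Insert 11: [40, 11, 29, 9]
Insert 25: [40, 25, 29, 9, 11]
Insert 34: [40, 25, 34, 9, 11, 29]
Insert 13: [40, 25, 34, 9, 11, 29, 13]

Final heap: [40, 25, 34, 9, 11, 29, 13]


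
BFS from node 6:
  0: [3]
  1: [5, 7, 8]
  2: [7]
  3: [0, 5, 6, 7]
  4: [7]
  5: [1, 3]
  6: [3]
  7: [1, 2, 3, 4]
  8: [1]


Visit 6, enqueue [3]
Visit 3, enqueue [0, 5, 7]
Visit 0, enqueue []
Visit 5, enqueue [1]
Visit 7, enqueue [2, 4]
Visit 1, enqueue [8]
Visit 2, enqueue []
Visit 4, enqueue []
Visit 8, enqueue []

BFS order: [6, 3, 0, 5, 7, 1, 2, 4, 8]


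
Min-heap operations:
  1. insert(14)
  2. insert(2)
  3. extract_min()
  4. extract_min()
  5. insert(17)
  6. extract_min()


insert(14) -> [14]
insert(2) -> [2, 14]
extract_min()->2, [14]
extract_min()->14, []
insert(17) -> [17]
extract_min()->17, []

Final heap: []


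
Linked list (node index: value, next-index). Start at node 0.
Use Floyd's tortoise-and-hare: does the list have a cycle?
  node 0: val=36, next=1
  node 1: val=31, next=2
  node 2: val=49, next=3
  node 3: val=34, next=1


Floyd's tortoise (slow, +1) and hare (fast, +2):
  init: slow=0, fast=0
  step 1: slow=1, fast=2
  step 2: slow=2, fast=1
  step 3: slow=3, fast=3
  slow == fast at node 3: cycle detected

Cycle: yes


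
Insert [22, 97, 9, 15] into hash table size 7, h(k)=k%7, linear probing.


Insert 22: h=1 -> slot 1
Insert 97: h=6 -> slot 6
Insert 9: h=2 -> slot 2
Insert 15: h=1, 2 probes -> slot 3

Table: [None, 22, 9, 15, None, None, 97]


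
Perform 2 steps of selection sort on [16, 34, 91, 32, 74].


Initial: [16, 34, 91, 32, 74]
Step 1: min=16 at 0
  Swap: [16, 34, 91, 32, 74]
Step 2: min=32 at 3
  Swap: [16, 32, 91, 34, 74]

After 2 steps: [16, 32, 91, 34, 74]


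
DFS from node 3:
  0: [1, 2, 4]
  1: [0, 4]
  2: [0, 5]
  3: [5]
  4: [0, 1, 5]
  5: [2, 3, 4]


Visit 3, push [5]
Visit 5, push [4, 2]
Visit 2, push [0]
Visit 0, push [4, 1]
Visit 1, push [4]
Visit 4, push []

DFS order: [3, 5, 2, 0, 1, 4]


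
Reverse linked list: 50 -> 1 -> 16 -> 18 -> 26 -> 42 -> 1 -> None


Step 1: curr=50, set curr.next=prev(None) | reversed so far: 50
Step 2: curr=1, set curr.next=prev(50) | reversed so far: 1 -> 50
Step 3: curr=16, set curr.next=prev(1) | reversed so far: 16 -> 1 -> 50
Step 4: curr=18, set curr.next=prev(16) | reversed so far: 18 -> 16 -> 1 -> 50
Step 5: curr=26, set curr.next=prev(18) | reversed so far: 26 -> 18 -> 16 -> 1 -> 50
Step 6: curr=42, set curr.next=prev(26) | reversed so far: 42 -> 26 -> 18 -> 16 -> 1 -> 50
Step 7: curr=1, set curr.next=prev(42) | reversed so far: 1 -> 42 -> 26 -> 18 -> 16 -> 1 -> 50

1 -> 42 -> 26 -> 18 -> 16 -> 1 -> 50 -> None


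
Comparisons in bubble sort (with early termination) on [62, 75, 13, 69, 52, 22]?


Algorithm: bubble sort (with early termination)
Input: [62, 75, 13, 69, 52, 22]
Sorted: [13, 22, 52, 62, 69, 75]

15


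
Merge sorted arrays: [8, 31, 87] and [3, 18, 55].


Take 3 from B
Take 8 from A
Take 18 from B
Take 31 from A
Take 55 from B

Merged: [3, 8, 18, 31, 55, 87]


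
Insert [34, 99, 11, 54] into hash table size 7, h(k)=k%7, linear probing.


Insert 34: h=6 -> slot 6
Insert 99: h=1 -> slot 1
Insert 11: h=4 -> slot 4
Insert 54: h=5 -> slot 5

Table: [None, 99, None, None, 11, 54, 34]


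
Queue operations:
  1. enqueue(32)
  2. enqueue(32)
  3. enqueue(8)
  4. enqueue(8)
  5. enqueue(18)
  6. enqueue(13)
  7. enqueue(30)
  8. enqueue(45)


enqueue(32) -> [32]
enqueue(32) -> [32, 32]
enqueue(8) -> [32, 32, 8]
enqueue(8) -> [32, 32, 8, 8]
enqueue(18) -> [32, 32, 8, 8, 18]
enqueue(13) -> [32, 32, 8, 8, 18, 13]
enqueue(30) -> [32, 32, 8, 8, 18, 13, 30]
enqueue(45) -> [32, 32, 8, 8, 18, 13, 30, 45]

Final queue: [32, 32, 8, 8, 18, 13, 30, 45]


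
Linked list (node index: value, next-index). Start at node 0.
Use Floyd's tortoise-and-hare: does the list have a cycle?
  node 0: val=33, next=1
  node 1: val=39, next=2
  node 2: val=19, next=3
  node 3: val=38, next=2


Floyd's tortoise (slow, +1) and hare (fast, +2):
  init: slow=0, fast=0
  step 1: slow=1, fast=2
  step 2: slow=2, fast=2
  slow == fast at node 2: cycle detected

Cycle: yes


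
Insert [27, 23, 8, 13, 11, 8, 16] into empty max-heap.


Insert 27: [27]
Insert 23: [27, 23]
Insert 8: [27, 23, 8]
Insert 13: [27, 23, 8, 13]
Insert 11: [27, 23, 8, 13, 11]
Insert 8: [27, 23, 8, 13, 11, 8]
Insert 16: [27, 23, 16, 13, 11, 8, 8]

Final heap: [27, 23, 16, 13, 11, 8, 8]


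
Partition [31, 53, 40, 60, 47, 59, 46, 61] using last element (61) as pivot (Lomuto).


Pivot: 61
  31 <= 61: advance i (no swap)
  53 <= 61: advance i (no swap)
  40 <= 61: advance i (no swap)
  60 <= 61: advance i (no swap)
  47 <= 61: advance i (no swap)
  59 <= 61: advance i (no swap)
  46 <= 61: advance i (no swap)
Place pivot at 7: [31, 53, 40, 60, 47, 59, 46, 61]

Partitioned: [31, 53, 40, 60, 47, 59, 46, 61]


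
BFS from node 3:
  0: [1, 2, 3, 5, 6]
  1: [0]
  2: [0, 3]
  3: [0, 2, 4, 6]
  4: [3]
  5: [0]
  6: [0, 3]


Visit 3, enqueue [0, 2, 4, 6]
Visit 0, enqueue [1, 5]
Visit 2, enqueue []
Visit 4, enqueue []
Visit 6, enqueue []
Visit 1, enqueue []
Visit 5, enqueue []

BFS order: [3, 0, 2, 4, 6, 1, 5]


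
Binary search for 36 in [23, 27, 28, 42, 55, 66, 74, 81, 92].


Step 1: lo=0, hi=8, mid=4, val=55
Step 2: lo=0, hi=3, mid=1, val=27
Step 3: lo=2, hi=3, mid=2, val=28
Step 4: lo=3, hi=3, mid=3, val=42

Not found


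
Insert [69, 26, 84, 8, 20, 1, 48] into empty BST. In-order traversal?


Insert 69: root
Insert 26: L from 69
Insert 84: R from 69
Insert 8: L from 69 -> L from 26
Insert 20: L from 69 -> L from 26 -> R from 8
Insert 1: L from 69 -> L from 26 -> L from 8
Insert 48: L from 69 -> R from 26

In-order: [1, 8, 20, 26, 48, 69, 84]


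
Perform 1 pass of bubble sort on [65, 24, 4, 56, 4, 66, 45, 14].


Initial: [65, 24, 4, 56, 4, 66, 45, 14]
Pass 1: [24, 4, 56, 4, 65, 45, 14, 66] (6 swaps)

After 1 pass: [24, 4, 56, 4, 65, 45, 14, 66]


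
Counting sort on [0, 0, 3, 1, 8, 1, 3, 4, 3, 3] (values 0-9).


Input: [0, 0, 3, 1, 8, 1, 3, 4, 3, 3]
Counts: [2, 2, 0, 4, 1, 0, 0, 0, 1, 0]

Sorted: [0, 0, 1, 1, 3, 3, 3, 3, 4, 8]


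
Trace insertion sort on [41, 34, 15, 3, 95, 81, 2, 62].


Initial: [41, 34, 15, 3, 95, 81, 2, 62]
Insert 34: [34, 41, 15, 3, 95, 81, 2, 62]
Insert 15: [15, 34, 41, 3, 95, 81, 2, 62]
Insert 3: [3, 15, 34, 41, 95, 81, 2, 62]
Insert 95: [3, 15, 34, 41, 95, 81, 2, 62]
Insert 81: [3, 15, 34, 41, 81, 95, 2, 62]
Insert 2: [2, 3, 15, 34, 41, 81, 95, 62]
Insert 62: [2, 3, 15, 34, 41, 62, 81, 95]

Sorted: [2, 3, 15, 34, 41, 62, 81, 95]


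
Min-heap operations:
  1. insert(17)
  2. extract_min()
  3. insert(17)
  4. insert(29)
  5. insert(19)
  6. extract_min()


insert(17) -> [17]
extract_min()->17, []
insert(17) -> [17]
insert(29) -> [17, 29]
insert(19) -> [17, 29, 19]
extract_min()->17, [19, 29]

Final heap: [19, 29]


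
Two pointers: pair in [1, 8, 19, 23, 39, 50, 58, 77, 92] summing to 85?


lo=0(1)+hi=8(92)=93
lo=0(1)+hi=7(77)=78
lo=1(8)+hi=7(77)=85

Yes: 8+77=85


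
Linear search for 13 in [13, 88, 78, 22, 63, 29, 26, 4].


i=0: 13==13 found!

Found at 0, 1 comps


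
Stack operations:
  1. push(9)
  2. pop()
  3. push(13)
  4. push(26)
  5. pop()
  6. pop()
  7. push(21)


push(9) -> [9]
pop()->9, []
push(13) -> [13]
push(26) -> [13, 26]
pop()->26, [13]
pop()->13, []
push(21) -> [21]

Final stack: [21]


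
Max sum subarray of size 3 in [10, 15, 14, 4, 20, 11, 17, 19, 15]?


[0:3]: 39
[1:4]: 33
[2:5]: 38
[3:6]: 35
[4:7]: 48
[5:8]: 47
[6:9]: 51

Max: 51 at [6:9]


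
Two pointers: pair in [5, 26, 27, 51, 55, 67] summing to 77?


lo=0(5)+hi=5(67)=72
lo=1(26)+hi=5(67)=93
lo=1(26)+hi=4(55)=81
lo=1(26)+hi=3(51)=77

Yes: 26+51=77


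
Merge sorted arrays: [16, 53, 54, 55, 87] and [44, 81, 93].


Take 16 from A
Take 44 from B
Take 53 from A
Take 54 from A
Take 55 from A
Take 81 from B
Take 87 from A

Merged: [16, 44, 53, 54, 55, 81, 87, 93]


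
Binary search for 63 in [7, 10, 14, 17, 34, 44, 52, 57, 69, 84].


Step 1: lo=0, hi=9, mid=4, val=34
Step 2: lo=5, hi=9, mid=7, val=57
Step 3: lo=8, hi=9, mid=8, val=69

Not found


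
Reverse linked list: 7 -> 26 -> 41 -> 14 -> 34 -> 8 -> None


Step 1: curr=7, set curr.next=prev(None) | reversed so far: 7
Step 2: curr=26, set curr.next=prev(7) | reversed so far: 26 -> 7
Step 3: curr=41, set curr.next=prev(26) | reversed so far: 41 -> 26 -> 7
Step 4: curr=14, set curr.next=prev(41) | reversed so far: 14 -> 41 -> 26 -> 7
Step 5: curr=34, set curr.next=prev(14) | reversed so far: 34 -> 14 -> 41 -> 26 -> 7
Step 6: curr=8, set curr.next=prev(34) | reversed so far: 8 -> 34 -> 14 -> 41 -> 26 -> 7

8 -> 34 -> 14 -> 41 -> 26 -> 7 -> None


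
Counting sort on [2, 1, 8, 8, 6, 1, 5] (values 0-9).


Input: [2, 1, 8, 8, 6, 1, 5]
Counts: [0, 2, 1, 0, 0, 1, 1, 0, 2, 0]

Sorted: [1, 1, 2, 5, 6, 8, 8]


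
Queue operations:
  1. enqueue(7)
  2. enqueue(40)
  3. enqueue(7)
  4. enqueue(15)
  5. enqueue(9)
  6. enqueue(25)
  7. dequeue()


enqueue(7) -> [7]
enqueue(40) -> [7, 40]
enqueue(7) -> [7, 40, 7]
enqueue(15) -> [7, 40, 7, 15]
enqueue(9) -> [7, 40, 7, 15, 9]
enqueue(25) -> [7, 40, 7, 15, 9, 25]
dequeue()->7, [40, 7, 15, 9, 25]

Final queue: [40, 7, 15, 9, 25]


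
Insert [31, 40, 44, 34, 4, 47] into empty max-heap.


Insert 31: [31]
Insert 40: [40, 31]
Insert 44: [44, 31, 40]
Insert 34: [44, 34, 40, 31]
Insert 4: [44, 34, 40, 31, 4]
Insert 47: [47, 34, 44, 31, 4, 40]

Final heap: [47, 34, 44, 31, 4, 40]


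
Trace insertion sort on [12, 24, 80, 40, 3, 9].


Initial: [12, 24, 80, 40, 3, 9]
Insert 24: [12, 24, 80, 40, 3, 9]
Insert 80: [12, 24, 80, 40, 3, 9]
Insert 40: [12, 24, 40, 80, 3, 9]
Insert 3: [3, 12, 24, 40, 80, 9]
Insert 9: [3, 9, 12, 24, 40, 80]

Sorted: [3, 9, 12, 24, 40, 80]


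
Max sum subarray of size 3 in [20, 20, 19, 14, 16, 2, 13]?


[0:3]: 59
[1:4]: 53
[2:5]: 49
[3:6]: 32
[4:7]: 31

Max: 59 at [0:3]


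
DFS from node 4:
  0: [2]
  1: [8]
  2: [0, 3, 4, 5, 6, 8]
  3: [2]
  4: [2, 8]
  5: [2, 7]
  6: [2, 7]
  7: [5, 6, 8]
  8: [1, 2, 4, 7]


Visit 4, push [8, 2]
Visit 2, push [8, 6, 5, 3, 0]
Visit 0, push []
Visit 3, push []
Visit 5, push [7]
Visit 7, push [8, 6]
Visit 6, push []
Visit 8, push [1]
Visit 1, push []

DFS order: [4, 2, 0, 3, 5, 7, 6, 8, 1]


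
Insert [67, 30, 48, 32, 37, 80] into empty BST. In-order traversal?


Insert 67: root
Insert 30: L from 67
Insert 48: L from 67 -> R from 30
Insert 32: L from 67 -> R from 30 -> L from 48
Insert 37: L from 67 -> R from 30 -> L from 48 -> R from 32
Insert 80: R from 67

In-order: [30, 32, 37, 48, 67, 80]


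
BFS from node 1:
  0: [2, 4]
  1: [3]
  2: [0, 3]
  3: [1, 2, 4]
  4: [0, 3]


Visit 1, enqueue [3]
Visit 3, enqueue [2, 4]
Visit 2, enqueue [0]
Visit 4, enqueue []
Visit 0, enqueue []

BFS order: [1, 3, 2, 4, 0]


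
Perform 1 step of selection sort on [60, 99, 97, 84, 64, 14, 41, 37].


Initial: [60, 99, 97, 84, 64, 14, 41, 37]
Step 1: min=14 at 5
  Swap: [14, 99, 97, 84, 64, 60, 41, 37]

After 1 step: [14, 99, 97, 84, 64, 60, 41, 37]


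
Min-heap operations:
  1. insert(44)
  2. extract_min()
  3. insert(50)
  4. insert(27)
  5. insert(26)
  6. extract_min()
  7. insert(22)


insert(44) -> [44]
extract_min()->44, []
insert(50) -> [50]
insert(27) -> [27, 50]
insert(26) -> [26, 50, 27]
extract_min()->26, [27, 50]
insert(22) -> [22, 50, 27]

Final heap: [22, 50, 27]


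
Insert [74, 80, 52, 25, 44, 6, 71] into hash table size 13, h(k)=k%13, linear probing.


Insert 74: h=9 -> slot 9
Insert 80: h=2 -> slot 2
Insert 52: h=0 -> slot 0
Insert 25: h=12 -> slot 12
Insert 44: h=5 -> slot 5
Insert 6: h=6 -> slot 6
Insert 71: h=6, 1 probes -> slot 7

Table: [52, None, 80, None, None, 44, 6, 71, None, 74, None, None, 25]


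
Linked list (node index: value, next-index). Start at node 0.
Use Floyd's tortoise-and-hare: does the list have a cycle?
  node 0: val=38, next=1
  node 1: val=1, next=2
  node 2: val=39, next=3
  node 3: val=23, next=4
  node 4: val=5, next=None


Floyd's tortoise (slow, +1) and hare (fast, +2):
  init: slow=0, fast=0
  step 1: slow=1, fast=2
  step 2: slow=2, fast=4
  step 3: fast -> None, no cycle

Cycle: no


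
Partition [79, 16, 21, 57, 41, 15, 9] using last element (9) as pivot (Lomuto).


Pivot: 9
Place pivot at 0: [9, 16, 21, 57, 41, 15, 79]

Partitioned: [9, 16, 21, 57, 41, 15, 79]


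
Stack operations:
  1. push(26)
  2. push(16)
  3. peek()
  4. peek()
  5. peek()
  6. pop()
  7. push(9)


push(26) -> [26]
push(16) -> [26, 16]
peek()->16
peek()->16
peek()->16
pop()->16, [26]
push(9) -> [26, 9]

Final stack: [26, 9]


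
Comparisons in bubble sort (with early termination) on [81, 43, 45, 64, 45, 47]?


Algorithm: bubble sort (with early termination)
Input: [81, 43, 45, 64, 45, 47]
Sorted: [43, 45, 45, 47, 64, 81]

12


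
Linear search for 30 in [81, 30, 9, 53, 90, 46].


i=0: 81!=30
i=1: 30==30 found!

Found at 1, 2 comps


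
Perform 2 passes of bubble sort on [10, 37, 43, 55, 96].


Initial: [10, 37, 43, 55, 96]
Pass 1: [10, 37, 43, 55, 96] (0 swaps)
Pass 2: [10, 37, 43, 55, 96] (0 swaps)

After 2 passes: [10, 37, 43, 55, 96]


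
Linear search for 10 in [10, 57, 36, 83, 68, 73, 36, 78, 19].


i=0: 10==10 found!

Found at 0, 1 comps


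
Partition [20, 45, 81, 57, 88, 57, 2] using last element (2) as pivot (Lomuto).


Pivot: 2
Place pivot at 0: [2, 45, 81, 57, 88, 57, 20]

Partitioned: [2, 45, 81, 57, 88, 57, 20]


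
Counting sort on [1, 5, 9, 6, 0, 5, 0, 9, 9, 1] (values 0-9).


Input: [1, 5, 9, 6, 0, 5, 0, 9, 9, 1]
Counts: [2, 2, 0, 0, 0, 2, 1, 0, 0, 3]

Sorted: [0, 0, 1, 1, 5, 5, 6, 9, 9, 9]


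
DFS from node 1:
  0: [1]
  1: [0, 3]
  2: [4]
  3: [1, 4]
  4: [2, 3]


Visit 1, push [3, 0]
Visit 0, push []
Visit 3, push [4]
Visit 4, push [2]
Visit 2, push []

DFS order: [1, 0, 3, 4, 2]


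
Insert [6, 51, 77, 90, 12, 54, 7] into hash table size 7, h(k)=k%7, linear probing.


Insert 6: h=6 -> slot 6
Insert 51: h=2 -> slot 2
Insert 77: h=0 -> slot 0
Insert 90: h=6, 2 probes -> slot 1
Insert 12: h=5 -> slot 5
Insert 54: h=5, 5 probes -> slot 3
Insert 7: h=0, 4 probes -> slot 4

Table: [77, 90, 51, 54, 7, 12, 6]


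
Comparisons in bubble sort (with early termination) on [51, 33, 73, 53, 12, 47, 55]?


Algorithm: bubble sort (with early termination)
Input: [51, 33, 73, 53, 12, 47, 55]
Sorted: [12, 33, 47, 51, 53, 55, 73]

20


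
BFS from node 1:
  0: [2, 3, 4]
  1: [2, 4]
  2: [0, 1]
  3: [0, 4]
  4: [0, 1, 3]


Visit 1, enqueue [2, 4]
Visit 2, enqueue [0]
Visit 4, enqueue [3]
Visit 0, enqueue []
Visit 3, enqueue []

BFS order: [1, 2, 4, 0, 3]


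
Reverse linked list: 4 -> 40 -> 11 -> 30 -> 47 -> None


Step 1: curr=4, set curr.next=prev(None) | reversed so far: 4
Step 2: curr=40, set curr.next=prev(4) | reversed so far: 40 -> 4
Step 3: curr=11, set curr.next=prev(40) | reversed so far: 11 -> 40 -> 4
Step 4: curr=30, set curr.next=prev(11) | reversed so far: 30 -> 11 -> 40 -> 4
Step 5: curr=47, set curr.next=prev(30) | reversed so far: 47 -> 30 -> 11 -> 40 -> 4

47 -> 30 -> 11 -> 40 -> 4 -> None


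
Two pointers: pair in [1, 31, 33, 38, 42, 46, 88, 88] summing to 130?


lo=0(1)+hi=7(88)=89
lo=1(31)+hi=7(88)=119
lo=2(33)+hi=7(88)=121
lo=3(38)+hi=7(88)=126
lo=4(42)+hi=7(88)=130

Yes: 42+88=130


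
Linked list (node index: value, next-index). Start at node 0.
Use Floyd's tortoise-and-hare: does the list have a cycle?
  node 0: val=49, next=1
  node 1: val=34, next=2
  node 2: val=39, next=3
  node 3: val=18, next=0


Floyd's tortoise (slow, +1) and hare (fast, +2):
  init: slow=0, fast=0
  step 1: slow=1, fast=2
  step 2: slow=2, fast=0
  step 3: slow=3, fast=2
  step 4: slow=0, fast=0
  slow == fast at node 0: cycle detected

Cycle: yes


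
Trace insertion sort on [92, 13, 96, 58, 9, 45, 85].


Initial: [92, 13, 96, 58, 9, 45, 85]
Insert 13: [13, 92, 96, 58, 9, 45, 85]
Insert 96: [13, 92, 96, 58, 9, 45, 85]
Insert 58: [13, 58, 92, 96, 9, 45, 85]
Insert 9: [9, 13, 58, 92, 96, 45, 85]
Insert 45: [9, 13, 45, 58, 92, 96, 85]
Insert 85: [9, 13, 45, 58, 85, 92, 96]

Sorted: [9, 13, 45, 58, 85, 92, 96]


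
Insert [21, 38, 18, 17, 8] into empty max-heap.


Insert 21: [21]
Insert 38: [38, 21]
Insert 18: [38, 21, 18]
Insert 17: [38, 21, 18, 17]
Insert 8: [38, 21, 18, 17, 8]

Final heap: [38, 21, 18, 17, 8]


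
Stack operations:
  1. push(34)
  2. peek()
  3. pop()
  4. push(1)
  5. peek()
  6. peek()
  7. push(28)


push(34) -> [34]
peek()->34
pop()->34, []
push(1) -> [1]
peek()->1
peek()->1
push(28) -> [1, 28]

Final stack: [1, 28]


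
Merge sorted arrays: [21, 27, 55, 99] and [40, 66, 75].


Take 21 from A
Take 27 from A
Take 40 from B
Take 55 from A
Take 66 from B
Take 75 from B

Merged: [21, 27, 40, 55, 66, 75, 99]


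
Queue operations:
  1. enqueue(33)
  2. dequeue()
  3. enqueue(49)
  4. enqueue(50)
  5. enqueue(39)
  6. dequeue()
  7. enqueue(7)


enqueue(33) -> [33]
dequeue()->33, []
enqueue(49) -> [49]
enqueue(50) -> [49, 50]
enqueue(39) -> [49, 50, 39]
dequeue()->49, [50, 39]
enqueue(7) -> [50, 39, 7]

Final queue: [50, 39, 7]


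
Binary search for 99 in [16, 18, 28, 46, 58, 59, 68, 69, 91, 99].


Step 1: lo=0, hi=9, mid=4, val=58
Step 2: lo=5, hi=9, mid=7, val=69
Step 3: lo=8, hi=9, mid=8, val=91
Step 4: lo=9, hi=9, mid=9, val=99

Found at index 9


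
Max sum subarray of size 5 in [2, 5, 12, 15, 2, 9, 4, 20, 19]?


[0:5]: 36
[1:6]: 43
[2:7]: 42
[3:8]: 50
[4:9]: 54

Max: 54 at [4:9]


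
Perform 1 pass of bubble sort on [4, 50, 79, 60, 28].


Initial: [4, 50, 79, 60, 28]
Pass 1: [4, 50, 60, 28, 79] (2 swaps)

After 1 pass: [4, 50, 60, 28, 79]


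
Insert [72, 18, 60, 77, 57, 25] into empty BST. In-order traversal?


Insert 72: root
Insert 18: L from 72
Insert 60: L from 72 -> R from 18
Insert 77: R from 72
Insert 57: L from 72 -> R from 18 -> L from 60
Insert 25: L from 72 -> R from 18 -> L from 60 -> L from 57

In-order: [18, 25, 57, 60, 72, 77]


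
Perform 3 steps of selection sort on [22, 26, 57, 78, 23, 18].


Initial: [22, 26, 57, 78, 23, 18]
Step 1: min=18 at 5
  Swap: [18, 26, 57, 78, 23, 22]
Step 2: min=22 at 5
  Swap: [18, 22, 57, 78, 23, 26]
Step 3: min=23 at 4
  Swap: [18, 22, 23, 78, 57, 26]

After 3 steps: [18, 22, 23, 78, 57, 26]


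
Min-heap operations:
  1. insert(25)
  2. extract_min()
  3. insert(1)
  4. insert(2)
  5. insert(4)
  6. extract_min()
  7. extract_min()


insert(25) -> [25]
extract_min()->25, []
insert(1) -> [1]
insert(2) -> [1, 2]
insert(4) -> [1, 2, 4]
extract_min()->1, [2, 4]
extract_min()->2, [4]

Final heap: [4]


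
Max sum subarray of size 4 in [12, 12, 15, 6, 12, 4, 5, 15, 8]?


[0:4]: 45
[1:5]: 45
[2:6]: 37
[3:7]: 27
[4:8]: 36
[5:9]: 32

Max: 45 at [0:4]


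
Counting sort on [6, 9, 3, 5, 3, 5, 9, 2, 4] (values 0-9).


Input: [6, 9, 3, 5, 3, 5, 9, 2, 4]
Counts: [0, 0, 1, 2, 1, 2, 1, 0, 0, 2]

Sorted: [2, 3, 3, 4, 5, 5, 6, 9, 9]


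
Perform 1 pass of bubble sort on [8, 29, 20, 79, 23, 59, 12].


Initial: [8, 29, 20, 79, 23, 59, 12]
Pass 1: [8, 20, 29, 23, 59, 12, 79] (4 swaps)

After 1 pass: [8, 20, 29, 23, 59, 12, 79]


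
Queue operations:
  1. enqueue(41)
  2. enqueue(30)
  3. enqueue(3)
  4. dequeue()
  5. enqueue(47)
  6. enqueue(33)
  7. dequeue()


enqueue(41) -> [41]
enqueue(30) -> [41, 30]
enqueue(3) -> [41, 30, 3]
dequeue()->41, [30, 3]
enqueue(47) -> [30, 3, 47]
enqueue(33) -> [30, 3, 47, 33]
dequeue()->30, [3, 47, 33]

Final queue: [3, 47, 33]


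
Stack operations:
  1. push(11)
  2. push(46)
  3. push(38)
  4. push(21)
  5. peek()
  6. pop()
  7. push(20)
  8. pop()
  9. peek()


push(11) -> [11]
push(46) -> [11, 46]
push(38) -> [11, 46, 38]
push(21) -> [11, 46, 38, 21]
peek()->21
pop()->21, [11, 46, 38]
push(20) -> [11, 46, 38, 20]
pop()->20, [11, 46, 38]
peek()->38

Final stack: [11, 46, 38]


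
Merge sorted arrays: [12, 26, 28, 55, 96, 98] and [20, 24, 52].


Take 12 from A
Take 20 from B
Take 24 from B
Take 26 from A
Take 28 from A
Take 52 from B

Merged: [12, 20, 24, 26, 28, 52, 55, 96, 98]


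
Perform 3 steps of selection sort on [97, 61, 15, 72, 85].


Initial: [97, 61, 15, 72, 85]
Step 1: min=15 at 2
  Swap: [15, 61, 97, 72, 85]
Step 2: min=61 at 1
  Swap: [15, 61, 97, 72, 85]
Step 3: min=72 at 3
  Swap: [15, 61, 72, 97, 85]

After 3 steps: [15, 61, 72, 97, 85]


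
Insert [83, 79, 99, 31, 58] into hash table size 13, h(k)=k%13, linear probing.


Insert 83: h=5 -> slot 5
Insert 79: h=1 -> slot 1
Insert 99: h=8 -> slot 8
Insert 31: h=5, 1 probes -> slot 6
Insert 58: h=6, 1 probes -> slot 7

Table: [None, 79, None, None, None, 83, 31, 58, 99, None, None, None, None]


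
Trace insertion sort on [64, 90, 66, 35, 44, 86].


Initial: [64, 90, 66, 35, 44, 86]
Insert 90: [64, 90, 66, 35, 44, 86]
Insert 66: [64, 66, 90, 35, 44, 86]
Insert 35: [35, 64, 66, 90, 44, 86]
Insert 44: [35, 44, 64, 66, 90, 86]
Insert 86: [35, 44, 64, 66, 86, 90]

Sorted: [35, 44, 64, 66, 86, 90]


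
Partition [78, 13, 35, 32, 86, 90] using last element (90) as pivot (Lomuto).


Pivot: 90
  78 <= 90: advance i (no swap)
  13 <= 90: advance i (no swap)
  35 <= 90: advance i (no swap)
  32 <= 90: advance i (no swap)
  86 <= 90: advance i (no swap)
Place pivot at 5: [78, 13, 35, 32, 86, 90]

Partitioned: [78, 13, 35, 32, 86, 90]


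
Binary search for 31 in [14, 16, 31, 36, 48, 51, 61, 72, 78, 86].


Step 1: lo=0, hi=9, mid=4, val=48
Step 2: lo=0, hi=3, mid=1, val=16
Step 3: lo=2, hi=3, mid=2, val=31

Found at index 2


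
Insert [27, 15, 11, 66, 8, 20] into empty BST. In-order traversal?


Insert 27: root
Insert 15: L from 27
Insert 11: L from 27 -> L from 15
Insert 66: R from 27
Insert 8: L from 27 -> L from 15 -> L from 11
Insert 20: L from 27 -> R from 15

In-order: [8, 11, 15, 20, 27, 66]


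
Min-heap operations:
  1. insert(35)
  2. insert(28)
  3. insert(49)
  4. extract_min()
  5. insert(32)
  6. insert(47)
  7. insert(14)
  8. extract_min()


insert(35) -> [35]
insert(28) -> [28, 35]
insert(49) -> [28, 35, 49]
extract_min()->28, [35, 49]
insert(32) -> [32, 49, 35]
insert(47) -> [32, 47, 35, 49]
insert(14) -> [14, 32, 35, 49, 47]
extract_min()->14, [32, 47, 35, 49]

Final heap: [32, 47, 35, 49]


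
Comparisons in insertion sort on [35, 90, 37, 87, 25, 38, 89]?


Algorithm: insertion sort
Input: [35, 90, 37, 87, 25, 38, 89]
Sorted: [25, 35, 37, 38, 87, 89, 90]

14


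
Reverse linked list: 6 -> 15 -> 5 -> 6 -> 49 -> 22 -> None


Step 1: curr=6, set curr.next=prev(None) | reversed so far: 6
Step 2: curr=15, set curr.next=prev(6) | reversed so far: 15 -> 6
Step 3: curr=5, set curr.next=prev(15) | reversed so far: 5 -> 15 -> 6
Step 4: curr=6, set curr.next=prev(5) | reversed so far: 6 -> 5 -> 15 -> 6
Step 5: curr=49, set curr.next=prev(6) | reversed so far: 49 -> 6 -> 5 -> 15 -> 6
Step 6: curr=22, set curr.next=prev(49) | reversed so far: 22 -> 49 -> 6 -> 5 -> 15 -> 6

22 -> 49 -> 6 -> 5 -> 15 -> 6 -> None


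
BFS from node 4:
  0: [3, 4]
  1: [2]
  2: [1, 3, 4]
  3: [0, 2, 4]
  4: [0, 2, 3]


Visit 4, enqueue [0, 2, 3]
Visit 0, enqueue []
Visit 2, enqueue [1]
Visit 3, enqueue []
Visit 1, enqueue []

BFS order: [4, 0, 2, 3, 1]


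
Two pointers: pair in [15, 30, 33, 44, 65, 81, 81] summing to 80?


lo=0(15)+hi=6(81)=96
lo=0(15)+hi=5(81)=96
lo=0(15)+hi=4(65)=80

Yes: 15+65=80


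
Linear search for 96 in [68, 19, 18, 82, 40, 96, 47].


i=0: 68!=96
i=1: 19!=96
i=2: 18!=96
i=3: 82!=96
i=4: 40!=96
i=5: 96==96 found!

Found at 5, 6 comps


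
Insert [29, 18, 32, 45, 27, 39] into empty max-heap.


Insert 29: [29]
Insert 18: [29, 18]
Insert 32: [32, 18, 29]
Insert 45: [45, 32, 29, 18]
Insert 27: [45, 32, 29, 18, 27]
Insert 39: [45, 32, 39, 18, 27, 29]

Final heap: [45, 32, 39, 18, 27, 29]


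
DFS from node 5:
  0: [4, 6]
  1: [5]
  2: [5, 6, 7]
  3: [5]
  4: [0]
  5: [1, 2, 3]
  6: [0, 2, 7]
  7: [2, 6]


Visit 5, push [3, 2, 1]
Visit 1, push []
Visit 2, push [7, 6]
Visit 6, push [7, 0]
Visit 0, push [4]
Visit 4, push []
Visit 7, push []
Visit 3, push []

DFS order: [5, 1, 2, 6, 0, 4, 7, 3]


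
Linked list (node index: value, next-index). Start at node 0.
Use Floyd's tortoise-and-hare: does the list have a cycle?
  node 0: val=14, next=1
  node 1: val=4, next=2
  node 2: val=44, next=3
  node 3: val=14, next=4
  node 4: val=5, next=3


Floyd's tortoise (slow, +1) and hare (fast, +2):
  init: slow=0, fast=0
  step 1: slow=1, fast=2
  step 2: slow=2, fast=4
  step 3: slow=3, fast=4
  step 4: slow=4, fast=4
  slow == fast at node 4: cycle detected

Cycle: yes


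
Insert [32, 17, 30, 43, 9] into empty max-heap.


Insert 32: [32]
Insert 17: [32, 17]
Insert 30: [32, 17, 30]
Insert 43: [43, 32, 30, 17]
Insert 9: [43, 32, 30, 17, 9]

Final heap: [43, 32, 30, 17, 9]


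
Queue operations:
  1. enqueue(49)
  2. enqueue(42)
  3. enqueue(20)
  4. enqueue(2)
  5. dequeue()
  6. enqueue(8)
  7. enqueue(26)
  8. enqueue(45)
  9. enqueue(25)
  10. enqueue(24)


enqueue(49) -> [49]
enqueue(42) -> [49, 42]
enqueue(20) -> [49, 42, 20]
enqueue(2) -> [49, 42, 20, 2]
dequeue()->49, [42, 20, 2]
enqueue(8) -> [42, 20, 2, 8]
enqueue(26) -> [42, 20, 2, 8, 26]
enqueue(45) -> [42, 20, 2, 8, 26, 45]
enqueue(25) -> [42, 20, 2, 8, 26, 45, 25]
enqueue(24) -> [42, 20, 2, 8, 26, 45, 25, 24]

Final queue: [42, 20, 2, 8, 26, 45, 25, 24]


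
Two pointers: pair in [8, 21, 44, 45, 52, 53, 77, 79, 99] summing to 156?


lo=0(8)+hi=8(99)=107
lo=1(21)+hi=8(99)=120
lo=2(44)+hi=8(99)=143
lo=3(45)+hi=8(99)=144
lo=4(52)+hi=8(99)=151
lo=5(53)+hi=8(99)=152
lo=6(77)+hi=8(99)=176
lo=6(77)+hi=7(79)=156

Yes: 77+79=156


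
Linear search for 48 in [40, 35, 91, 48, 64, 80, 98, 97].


i=0: 40!=48
i=1: 35!=48
i=2: 91!=48
i=3: 48==48 found!

Found at 3, 4 comps


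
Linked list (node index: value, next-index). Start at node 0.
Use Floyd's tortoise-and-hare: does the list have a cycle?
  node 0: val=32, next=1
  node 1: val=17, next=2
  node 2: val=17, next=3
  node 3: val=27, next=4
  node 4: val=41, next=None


Floyd's tortoise (slow, +1) and hare (fast, +2):
  init: slow=0, fast=0
  step 1: slow=1, fast=2
  step 2: slow=2, fast=4
  step 3: fast -> None, no cycle

Cycle: no


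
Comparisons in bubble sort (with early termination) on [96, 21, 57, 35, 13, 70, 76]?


Algorithm: bubble sort (with early termination)
Input: [96, 21, 57, 35, 13, 70, 76]
Sorted: [13, 21, 35, 57, 70, 76, 96]

20


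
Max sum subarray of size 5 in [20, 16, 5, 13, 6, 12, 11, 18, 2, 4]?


[0:5]: 60
[1:6]: 52
[2:7]: 47
[3:8]: 60
[4:9]: 49
[5:10]: 47

Max: 60 at [0:5]


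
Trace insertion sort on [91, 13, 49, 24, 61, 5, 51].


Initial: [91, 13, 49, 24, 61, 5, 51]
Insert 13: [13, 91, 49, 24, 61, 5, 51]
Insert 49: [13, 49, 91, 24, 61, 5, 51]
Insert 24: [13, 24, 49, 91, 61, 5, 51]
Insert 61: [13, 24, 49, 61, 91, 5, 51]
Insert 5: [5, 13, 24, 49, 61, 91, 51]
Insert 51: [5, 13, 24, 49, 51, 61, 91]

Sorted: [5, 13, 24, 49, 51, 61, 91]


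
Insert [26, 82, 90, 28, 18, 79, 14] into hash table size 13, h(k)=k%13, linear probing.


Insert 26: h=0 -> slot 0
Insert 82: h=4 -> slot 4
Insert 90: h=12 -> slot 12
Insert 28: h=2 -> slot 2
Insert 18: h=5 -> slot 5
Insert 79: h=1 -> slot 1
Insert 14: h=1, 2 probes -> slot 3

Table: [26, 79, 28, 14, 82, 18, None, None, None, None, None, None, 90]


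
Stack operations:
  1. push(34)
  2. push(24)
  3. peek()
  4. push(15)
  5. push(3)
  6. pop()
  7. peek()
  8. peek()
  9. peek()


push(34) -> [34]
push(24) -> [34, 24]
peek()->24
push(15) -> [34, 24, 15]
push(3) -> [34, 24, 15, 3]
pop()->3, [34, 24, 15]
peek()->15
peek()->15
peek()->15

Final stack: [34, 24, 15]


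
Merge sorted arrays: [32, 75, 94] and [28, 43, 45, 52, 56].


Take 28 from B
Take 32 from A
Take 43 from B
Take 45 from B
Take 52 from B
Take 56 from B

Merged: [28, 32, 43, 45, 52, 56, 75, 94]


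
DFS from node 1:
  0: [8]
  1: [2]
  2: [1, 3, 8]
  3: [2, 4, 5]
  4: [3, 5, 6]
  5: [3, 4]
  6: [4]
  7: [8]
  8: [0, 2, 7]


Visit 1, push [2]
Visit 2, push [8, 3]
Visit 3, push [5, 4]
Visit 4, push [6, 5]
Visit 5, push []
Visit 6, push []
Visit 8, push [7, 0]
Visit 0, push []
Visit 7, push []

DFS order: [1, 2, 3, 4, 5, 6, 8, 0, 7]


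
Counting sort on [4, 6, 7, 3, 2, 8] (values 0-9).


Input: [4, 6, 7, 3, 2, 8]
Counts: [0, 0, 1, 1, 1, 0, 1, 1, 1, 0]

Sorted: [2, 3, 4, 6, 7, 8]


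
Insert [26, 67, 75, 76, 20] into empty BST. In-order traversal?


Insert 26: root
Insert 67: R from 26
Insert 75: R from 26 -> R from 67
Insert 76: R from 26 -> R from 67 -> R from 75
Insert 20: L from 26

In-order: [20, 26, 67, 75, 76]


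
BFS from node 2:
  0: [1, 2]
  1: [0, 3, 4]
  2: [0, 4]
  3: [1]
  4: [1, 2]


Visit 2, enqueue [0, 4]
Visit 0, enqueue [1]
Visit 4, enqueue []
Visit 1, enqueue [3]
Visit 3, enqueue []

BFS order: [2, 0, 4, 1, 3]


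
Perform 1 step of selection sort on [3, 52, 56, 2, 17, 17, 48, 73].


Initial: [3, 52, 56, 2, 17, 17, 48, 73]
Step 1: min=2 at 3
  Swap: [2, 52, 56, 3, 17, 17, 48, 73]

After 1 step: [2, 52, 56, 3, 17, 17, 48, 73]


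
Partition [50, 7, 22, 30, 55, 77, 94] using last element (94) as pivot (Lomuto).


Pivot: 94
  50 <= 94: advance i (no swap)
  7 <= 94: advance i (no swap)
  22 <= 94: advance i (no swap)
  30 <= 94: advance i (no swap)
  55 <= 94: advance i (no swap)
  77 <= 94: advance i (no swap)
Place pivot at 6: [50, 7, 22, 30, 55, 77, 94]

Partitioned: [50, 7, 22, 30, 55, 77, 94]


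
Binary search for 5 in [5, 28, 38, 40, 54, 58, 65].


Step 1: lo=0, hi=6, mid=3, val=40
Step 2: lo=0, hi=2, mid=1, val=28
Step 3: lo=0, hi=0, mid=0, val=5

Found at index 0


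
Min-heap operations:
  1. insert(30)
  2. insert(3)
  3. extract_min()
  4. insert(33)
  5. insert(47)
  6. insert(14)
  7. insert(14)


insert(30) -> [30]
insert(3) -> [3, 30]
extract_min()->3, [30]
insert(33) -> [30, 33]
insert(47) -> [30, 33, 47]
insert(14) -> [14, 30, 47, 33]
insert(14) -> [14, 14, 47, 33, 30]

Final heap: [14, 14, 47, 33, 30]
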